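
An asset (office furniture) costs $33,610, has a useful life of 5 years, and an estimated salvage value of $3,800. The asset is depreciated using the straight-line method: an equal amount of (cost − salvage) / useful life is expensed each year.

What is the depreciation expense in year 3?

$5,962

Depreciable base = $33,610 − $3,800 = $29,810.
Annual expense = $29,810 / 5 = $5,962.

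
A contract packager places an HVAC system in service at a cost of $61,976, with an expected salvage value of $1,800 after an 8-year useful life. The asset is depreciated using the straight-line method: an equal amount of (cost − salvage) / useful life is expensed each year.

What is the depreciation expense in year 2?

Depreciable base = $61,976 − $1,800 = $60,176.
Annual expense = $60,176 / 8 = $7,522.

$7,522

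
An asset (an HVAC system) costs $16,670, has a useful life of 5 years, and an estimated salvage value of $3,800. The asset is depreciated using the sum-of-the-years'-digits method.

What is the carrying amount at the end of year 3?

$6,374

Depreciable base = $16,670 − $3,800 = $12,870.
Sum of the years' digits = 5+4+3+2+1 = 15.
Year 1: $12,870 × 5/15 = $4,290. Book value $12,380.
Year 2: $12,870 × 4/15 = $3,432. Book value $8,948.
Year 3: $12,870 × 3/15 = $2,574. Book value $6,374.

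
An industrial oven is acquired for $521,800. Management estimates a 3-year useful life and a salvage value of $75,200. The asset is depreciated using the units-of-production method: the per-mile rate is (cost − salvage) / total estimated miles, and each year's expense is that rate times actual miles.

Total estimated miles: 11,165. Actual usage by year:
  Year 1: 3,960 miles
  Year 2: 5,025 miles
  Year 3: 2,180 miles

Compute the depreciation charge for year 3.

$87,200

Depreciable base = $521,800 − $75,200 = $446,600.
Rate = $446,600 / 11,165 miles = $40 per mile.
Year 1: 3,960 × $40 = $158,400. Book value $363,400.
Year 2: 5,025 × $40 = $201,000. Book value $162,400.
Year 3: 2,180 × $40 = $87,200. Book value $75,200.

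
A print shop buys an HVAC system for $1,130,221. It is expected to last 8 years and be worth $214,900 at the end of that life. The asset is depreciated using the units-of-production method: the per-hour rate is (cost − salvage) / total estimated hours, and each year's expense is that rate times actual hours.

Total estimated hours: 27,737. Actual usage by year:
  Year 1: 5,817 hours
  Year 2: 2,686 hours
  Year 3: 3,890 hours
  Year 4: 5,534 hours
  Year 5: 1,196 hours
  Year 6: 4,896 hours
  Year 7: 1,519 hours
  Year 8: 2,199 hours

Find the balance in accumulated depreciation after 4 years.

$591,591

Depreciable base = $1,130,221 − $214,900 = $915,321.
Rate = $915,321 / 27,737 hours = $33 per hour.
Year 1: 5,817 × $33 = $191,961. Book value $938,260.
Year 2: 2,686 × $33 = $88,638. Book value $849,622.
Year 3: 3,890 × $33 = $128,370. Book value $721,252.
Year 4: 5,534 × $33 = $182,622. Book value $538,630.
Accumulated through year 4 = $1,130,221 − $538,630 = $591,591.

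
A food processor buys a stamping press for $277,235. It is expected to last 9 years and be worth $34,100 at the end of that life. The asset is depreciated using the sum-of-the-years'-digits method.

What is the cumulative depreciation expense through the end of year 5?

$189,105

Depreciable base = $277,235 − $34,100 = $243,135.
Sum of the years' digits = 9+8+7+6+5+4+3+2+1 = 45.
Year 1: $243,135 × 9/45 = $48,627. Book value $228,608.
Year 2: $243,135 × 8/45 = $43,224. Book value $185,384.
Year 3: $243,135 × 7/45 = $37,821. Book value $147,563.
Year 4: $243,135 × 6/45 = $32,418. Book value $115,145.
Year 5: $243,135 × 5/45 = $27,015. Book value $88,130.
Accumulated through year 5 = $277,235 − $88,130 = $189,105.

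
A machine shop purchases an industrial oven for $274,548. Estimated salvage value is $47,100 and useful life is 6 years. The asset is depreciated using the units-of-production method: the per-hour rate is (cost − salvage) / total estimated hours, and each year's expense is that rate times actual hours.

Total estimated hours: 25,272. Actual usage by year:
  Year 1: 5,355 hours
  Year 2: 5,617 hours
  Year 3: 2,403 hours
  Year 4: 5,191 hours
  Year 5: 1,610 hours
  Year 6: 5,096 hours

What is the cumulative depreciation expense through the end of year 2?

Depreciable base = $274,548 − $47,100 = $227,448.
Rate = $227,448 / 25,272 hours = $9 per hour.
Year 1: 5,355 × $9 = $48,195. Book value $226,353.
Year 2: 5,617 × $9 = $50,553. Book value $175,800.
Accumulated through year 2 = $274,548 − $175,800 = $98,748.

$98,748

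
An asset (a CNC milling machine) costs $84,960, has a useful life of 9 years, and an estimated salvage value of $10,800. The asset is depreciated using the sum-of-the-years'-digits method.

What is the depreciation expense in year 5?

Depreciable base = $84,960 − $10,800 = $74,160.
Sum of the years' digits = 9+8+7+6+5+4+3+2+1 = 45.
Year 1: $74,160 × 9/45 = $14,832. Book value $70,128.
Year 2: $74,160 × 8/45 = $13,184. Book value $56,944.
Year 3: $74,160 × 7/45 = $11,536. Book value $45,408.
Year 4: $74,160 × 6/45 = $9,888. Book value $35,520.
Year 5: $74,160 × 5/45 = $8,240. Book value $27,280.

$8,240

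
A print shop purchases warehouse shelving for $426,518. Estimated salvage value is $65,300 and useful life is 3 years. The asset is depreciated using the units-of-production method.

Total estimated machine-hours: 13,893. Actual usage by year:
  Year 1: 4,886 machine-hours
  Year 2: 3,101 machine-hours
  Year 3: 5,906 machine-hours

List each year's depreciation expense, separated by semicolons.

$127,036; $80,626; $153,556

Depreciable base = $426,518 − $65,300 = $361,218.
Rate = $361,218 / 13,893 machine-hours = $26 per machine-hour.
Year 1: 4,886 × $26 = $127,036. Book value $299,482.
Year 2: 3,101 × $26 = $80,626. Book value $218,856.
Year 3: 5,906 × $26 = $153,556. Book value $65,300.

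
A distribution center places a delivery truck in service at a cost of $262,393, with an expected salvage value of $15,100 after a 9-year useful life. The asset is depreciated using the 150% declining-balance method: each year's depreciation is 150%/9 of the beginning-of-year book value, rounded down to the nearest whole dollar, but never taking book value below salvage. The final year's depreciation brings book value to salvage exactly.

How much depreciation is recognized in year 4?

$25,308

Depreciable base = $262,393 − $15,100 = $247,293.
Year 1: ⌊$262,393 × 150%/9⌋ = $43,732. Book value $218,661.
Year 2: ⌊$218,661 × 150%/9⌋ = $36,443. Book value $182,218.
Year 3: ⌊$182,218 × 150%/9⌋ = $30,369. Book value $151,849.
Year 4: ⌊$151,849 × 150%/9⌋ = $25,308. Book value $126,541.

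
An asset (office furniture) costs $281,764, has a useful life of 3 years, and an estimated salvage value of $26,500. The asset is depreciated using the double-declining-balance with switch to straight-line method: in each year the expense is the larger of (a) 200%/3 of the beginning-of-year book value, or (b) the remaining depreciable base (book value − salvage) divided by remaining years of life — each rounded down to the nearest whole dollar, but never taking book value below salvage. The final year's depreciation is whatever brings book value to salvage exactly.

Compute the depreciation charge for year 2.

Depreciable base = $281,764 − $26,500 = $255,264.
Year 1: DB = ⌊$281,764 × 200%/3⌋ = $187,842; SL = ⌊$255,264/3⌋ = $85,088 → take DB $187,842. Book value $93,922.
Year 2: DB = ⌊$93,922 × 200%/3⌋ = $62,614; SL = ⌊$67,422/2⌋ = $33,711 → take DB $62,614. Book value $31,308.

$62,614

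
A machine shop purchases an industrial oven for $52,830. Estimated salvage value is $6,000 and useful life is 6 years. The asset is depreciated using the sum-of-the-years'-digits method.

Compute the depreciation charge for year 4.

$6,690

Depreciable base = $52,830 − $6,000 = $46,830.
Sum of the years' digits = 6+5+4+3+2+1 = 21.
Year 1: $46,830 × 6/21 = $13,380. Book value $39,450.
Year 2: $46,830 × 5/21 = $11,150. Book value $28,300.
Year 3: $46,830 × 4/21 = $8,920. Book value $19,380.
Year 4: $46,830 × 3/21 = $6,690. Book value $12,690.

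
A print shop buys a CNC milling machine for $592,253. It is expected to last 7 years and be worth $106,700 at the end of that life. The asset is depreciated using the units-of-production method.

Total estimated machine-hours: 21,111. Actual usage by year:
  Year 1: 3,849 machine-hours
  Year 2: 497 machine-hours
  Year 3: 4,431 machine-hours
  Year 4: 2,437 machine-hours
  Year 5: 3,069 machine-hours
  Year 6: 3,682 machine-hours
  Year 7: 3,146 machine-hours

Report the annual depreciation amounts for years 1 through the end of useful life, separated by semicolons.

$88,527; $11,431; $101,913; $56,051; $70,587; $84,686; $72,358

Depreciable base = $592,253 − $106,700 = $485,553.
Rate = $485,553 / 21,111 machine-hours = $23 per machine-hour.
Year 1: 3,849 × $23 = $88,527. Book value $503,726.
Year 2: 497 × $23 = $11,431. Book value $492,295.
Year 3: 4,431 × $23 = $101,913. Book value $390,382.
Year 4: 2,437 × $23 = $56,051. Book value $334,331.
Year 5: 3,069 × $23 = $70,587. Book value $263,744.
Year 6: 3,682 × $23 = $84,686. Book value $179,058.
Year 7: 3,146 × $23 = $72,358. Book value $106,700.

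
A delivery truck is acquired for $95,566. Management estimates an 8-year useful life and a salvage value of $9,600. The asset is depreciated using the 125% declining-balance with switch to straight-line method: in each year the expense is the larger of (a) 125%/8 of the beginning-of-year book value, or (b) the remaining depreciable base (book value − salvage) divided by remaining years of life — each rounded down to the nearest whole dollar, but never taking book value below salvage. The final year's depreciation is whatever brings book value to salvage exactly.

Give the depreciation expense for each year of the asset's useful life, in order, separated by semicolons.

$14,932; $12,599; $10,630; $9,561; $9,561; $9,561; $9,561; $9,561

Depreciable base = $95,566 − $9,600 = $85,966.
Year 1: DB = ⌊$95,566 × 125%/8⌋ = $14,932; SL = ⌊$85,966/8⌋ = $10,745 → take DB $14,932. Book value $80,634.
Year 2: DB = ⌊$80,634 × 125%/8⌋ = $12,599; SL = ⌊$71,034/7⌋ = $10,147 → take DB $12,599. Book value $68,035.
Year 3: DB = ⌊$68,035 × 125%/8⌋ = $10,630; SL = ⌊$58,435/6⌋ = $9,739 → take DB $10,630. Book value $57,405.
Year 4: DB = ⌊$57,405 × 125%/8⌋ = $8,969; SL = ⌊$47,805/5⌋ = $9,561 → take SL $9,561. Book value $47,844.
Year 5: DB = ⌊$47,844 × 125%/8⌋ = $7,475; SL = ⌊$38,244/4⌋ = $9,561 → take SL $9,561. Book value $38,283.
Year 6: DB = ⌊$38,283 × 125%/8⌋ = $5,981; SL = ⌊$28,683/3⌋ = $9,561 → take SL $9,561. Book value $28,722.
Year 7: DB = ⌊$28,722 × 125%/8⌋ = $4,487; SL = ⌊$19,122/2⌋ = $9,561 → take SL $9,561. Book value $19,161.
Year 8 (final): $19,161 − $9,600 = $9,561. Book value $9,600.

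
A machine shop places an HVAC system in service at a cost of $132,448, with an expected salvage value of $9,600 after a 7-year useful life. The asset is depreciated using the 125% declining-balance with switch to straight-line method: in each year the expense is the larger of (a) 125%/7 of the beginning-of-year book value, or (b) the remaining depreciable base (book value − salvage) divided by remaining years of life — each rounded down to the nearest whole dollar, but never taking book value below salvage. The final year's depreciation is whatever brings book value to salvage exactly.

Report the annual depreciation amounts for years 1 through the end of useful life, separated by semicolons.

$23,651; $19,428; $15,958; $15,952; $15,953; $15,953; $15,953

Depreciable base = $132,448 − $9,600 = $122,848.
Year 1: DB = ⌊$132,448 × 125%/7⌋ = $23,651; SL = ⌊$122,848/7⌋ = $17,549 → take DB $23,651. Book value $108,797.
Year 2: DB = ⌊$108,797 × 125%/7⌋ = $19,428; SL = ⌊$99,197/6⌋ = $16,532 → take DB $19,428. Book value $89,369.
Year 3: DB = ⌊$89,369 × 125%/7⌋ = $15,958; SL = ⌊$79,769/5⌋ = $15,953 → take DB $15,958. Book value $73,411.
Year 4: DB = ⌊$73,411 × 125%/7⌋ = $13,109; SL = ⌊$63,811/4⌋ = $15,952 → take SL $15,952. Book value $57,459.
Year 5: DB = ⌊$57,459 × 125%/7⌋ = $10,260; SL = ⌊$47,859/3⌋ = $15,953 → take SL $15,953. Book value $41,506.
Year 6: DB = ⌊$41,506 × 125%/7⌋ = $7,411; SL = ⌊$31,906/2⌋ = $15,953 → take SL $15,953. Book value $25,553.
Year 7 (final): $25,553 − $9,600 = $15,953. Book value $9,600.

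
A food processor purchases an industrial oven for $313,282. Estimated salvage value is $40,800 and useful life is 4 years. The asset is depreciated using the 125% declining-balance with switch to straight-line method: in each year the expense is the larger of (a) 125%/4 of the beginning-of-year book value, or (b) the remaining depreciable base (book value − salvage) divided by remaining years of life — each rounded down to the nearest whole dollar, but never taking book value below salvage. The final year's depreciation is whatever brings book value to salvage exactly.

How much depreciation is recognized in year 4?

Depreciable base = $313,282 − $40,800 = $272,482.
Year 1: DB = ⌊$313,282 × 125%/4⌋ = $97,900; SL = ⌊$272,482/4⌋ = $68,120 → take DB $97,900. Book value $215,382.
Year 2: DB = ⌊$215,382 × 125%/4⌋ = $67,306; SL = ⌊$174,582/3⌋ = $58,194 → take DB $67,306. Book value $148,076.
Year 3: DB = ⌊$148,076 × 125%/4⌋ = $46,273; SL = ⌊$107,276/2⌋ = $53,638 → take SL $53,638. Book value $94,438.
Year 4 (final): $94,438 − $40,800 = $53,638. Book value $40,800.

$53,638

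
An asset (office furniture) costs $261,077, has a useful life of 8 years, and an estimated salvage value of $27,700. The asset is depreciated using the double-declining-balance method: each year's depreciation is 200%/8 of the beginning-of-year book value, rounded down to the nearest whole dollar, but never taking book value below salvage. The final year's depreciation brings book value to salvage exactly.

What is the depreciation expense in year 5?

$20,651

Depreciable base = $261,077 − $27,700 = $233,377.
Year 1: ⌊$261,077 × 200%/8⌋ = $65,269. Book value $195,808.
Year 2: ⌊$195,808 × 200%/8⌋ = $48,952. Book value $146,856.
Year 3: ⌊$146,856 × 200%/8⌋ = $36,714. Book value $110,142.
Year 4: ⌊$110,142 × 200%/8⌋ = $27,535. Book value $82,607.
Year 5: ⌊$82,607 × 200%/8⌋ = $20,651. Book value $61,956.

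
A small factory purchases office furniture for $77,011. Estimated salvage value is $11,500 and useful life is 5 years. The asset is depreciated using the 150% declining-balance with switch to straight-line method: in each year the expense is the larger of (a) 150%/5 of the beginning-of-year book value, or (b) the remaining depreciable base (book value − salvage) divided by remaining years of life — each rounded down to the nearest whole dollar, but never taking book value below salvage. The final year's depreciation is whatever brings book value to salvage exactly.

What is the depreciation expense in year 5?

$6,992

Depreciable base = $77,011 − $11,500 = $65,511.
Year 1: DB = ⌊$77,011 × 150%/5⌋ = $23,103; SL = ⌊$65,511/5⌋ = $13,102 → take DB $23,103. Book value $53,908.
Year 2: DB = ⌊$53,908 × 150%/5⌋ = $16,172; SL = ⌊$42,408/4⌋ = $10,602 → take DB $16,172. Book value $37,736.
Year 3: DB = ⌊$37,736 × 150%/5⌋ = $11,320; SL = ⌊$26,236/3⌋ = $8,745 → take DB $11,320. Book value $26,416.
Year 4: DB = ⌊$26,416 × 150%/5⌋ = $7,924; SL = ⌊$14,916/2⌋ = $7,458 → take DB $7,924. Book value $18,492.
Year 5 (final): $18,492 − $11,500 = $6,992. Book value $11,500.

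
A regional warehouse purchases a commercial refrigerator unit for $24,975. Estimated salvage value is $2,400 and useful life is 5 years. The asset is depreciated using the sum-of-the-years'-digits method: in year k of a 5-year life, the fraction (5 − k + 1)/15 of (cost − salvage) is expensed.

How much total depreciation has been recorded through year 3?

Depreciable base = $24,975 − $2,400 = $22,575.
Sum of the years' digits = 5+4+3+2+1 = 15.
Year 1: $22,575 × 5/15 = $7,525. Book value $17,450.
Year 2: $22,575 × 4/15 = $6,020. Book value $11,430.
Year 3: $22,575 × 3/15 = $4,515. Book value $6,915.
Accumulated through year 3 = $24,975 − $6,915 = $18,060.

$18,060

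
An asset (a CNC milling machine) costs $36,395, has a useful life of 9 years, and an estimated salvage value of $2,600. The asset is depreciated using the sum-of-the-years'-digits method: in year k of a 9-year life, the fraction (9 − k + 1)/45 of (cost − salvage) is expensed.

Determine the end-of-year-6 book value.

$7,106

Depreciable base = $36,395 − $2,600 = $33,795.
Sum of the years' digits = 9+8+7+6+5+4+3+2+1 = 45.
Year 1: $33,795 × 9/45 = $6,759. Book value $29,636.
Year 2: $33,795 × 8/45 = $6,008. Book value $23,628.
Year 3: $33,795 × 7/45 = $5,257. Book value $18,371.
Year 4: $33,795 × 6/45 = $4,506. Book value $13,865.
Year 5: $33,795 × 5/45 = $3,755. Book value $10,110.
Year 6: $33,795 × 4/45 = $3,004. Book value $7,106.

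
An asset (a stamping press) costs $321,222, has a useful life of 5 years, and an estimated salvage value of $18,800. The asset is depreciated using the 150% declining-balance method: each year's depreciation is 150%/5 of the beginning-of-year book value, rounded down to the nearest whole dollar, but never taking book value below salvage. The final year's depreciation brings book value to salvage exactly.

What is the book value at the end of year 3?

$110,180

Depreciable base = $321,222 − $18,800 = $302,422.
Year 1: ⌊$321,222 × 150%/5⌋ = $96,366. Book value $224,856.
Year 2: ⌊$224,856 × 150%/5⌋ = $67,456. Book value $157,400.
Year 3: ⌊$157,400 × 150%/5⌋ = $47,220. Book value $110,180.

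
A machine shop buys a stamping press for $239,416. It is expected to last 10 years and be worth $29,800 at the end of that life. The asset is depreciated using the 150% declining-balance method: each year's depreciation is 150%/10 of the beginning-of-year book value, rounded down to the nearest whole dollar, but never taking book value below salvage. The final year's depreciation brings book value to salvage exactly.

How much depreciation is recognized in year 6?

Depreciable base = $239,416 − $29,800 = $209,616.
Year 1: ⌊$239,416 × 150%/10⌋ = $35,912. Book value $203,504.
Year 2: ⌊$203,504 × 150%/10⌋ = $30,525. Book value $172,979.
Year 3: ⌊$172,979 × 150%/10⌋ = $25,946. Book value $147,033.
Year 4: ⌊$147,033 × 150%/10⌋ = $22,054. Book value $124,979.
Year 5: ⌊$124,979 × 150%/10⌋ = $18,746. Book value $106,233.
Year 6: ⌊$106,233 × 150%/10⌋ = $15,934. Book value $90,299.

$15,934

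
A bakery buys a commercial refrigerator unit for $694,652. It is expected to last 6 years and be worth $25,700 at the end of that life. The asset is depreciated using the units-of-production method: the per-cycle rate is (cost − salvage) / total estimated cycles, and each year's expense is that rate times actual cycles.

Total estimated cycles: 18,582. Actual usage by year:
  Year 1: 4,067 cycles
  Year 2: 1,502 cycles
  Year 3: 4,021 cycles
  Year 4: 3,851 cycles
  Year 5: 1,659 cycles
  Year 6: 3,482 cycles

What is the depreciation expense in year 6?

Depreciable base = $694,652 − $25,700 = $668,952.
Rate = $668,952 / 18,582 cycles = $36 per cycle.
Year 1: 4,067 × $36 = $146,412. Book value $548,240.
Year 2: 1,502 × $36 = $54,072. Book value $494,168.
Year 3: 4,021 × $36 = $144,756. Book value $349,412.
Year 4: 3,851 × $36 = $138,636. Book value $210,776.
Year 5: 1,659 × $36 = $59,724. Book value $151,052.
Year 6: 3,482 × $36 = $125,352. Book value $25,700.

$125,352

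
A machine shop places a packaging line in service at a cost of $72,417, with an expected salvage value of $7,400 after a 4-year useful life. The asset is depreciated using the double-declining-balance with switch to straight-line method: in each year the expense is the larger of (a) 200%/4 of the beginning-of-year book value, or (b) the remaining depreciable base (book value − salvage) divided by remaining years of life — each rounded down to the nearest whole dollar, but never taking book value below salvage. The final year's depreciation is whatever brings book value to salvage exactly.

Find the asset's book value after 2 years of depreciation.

$18,105

Depreciable base = $72,417 − $7,400 = $65,017.
Year 1: DB = ⌊$72,417 × 200%/4⌋ = $36,208; SL = ⌊$65,017/4⌋ = $16,254 → take DB $36,208. Book value $36,209.
Year 2: DB = ⌊$36,209 × 200%/4⌋ = $18,104; SL = ⌊$28,809/3⌋ = $9,603 → take DB $18,104. Book value $18,105.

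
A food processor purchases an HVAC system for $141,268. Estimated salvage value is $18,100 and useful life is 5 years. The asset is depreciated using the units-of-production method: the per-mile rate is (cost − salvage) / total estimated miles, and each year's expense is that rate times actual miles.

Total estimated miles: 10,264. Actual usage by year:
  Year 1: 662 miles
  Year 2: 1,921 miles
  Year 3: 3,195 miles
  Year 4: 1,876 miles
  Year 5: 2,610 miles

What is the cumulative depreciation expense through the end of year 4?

Depreciable base = $141,268 − $18,100 = $123,168.
Rate = $123,168 / 10,264 miles = $12 per mile.
Year 1: 662 × $12 = $7,944. Book value $133,324.
Year 2: 1,921 × $12 = $23,052. Book value $110,272.
Year 3: 3,195 × $12 = $38,340. Book value $71,932.
Year 4: 1,876 × $12 = $22,512. Book value $49,420.
Accumulated through year 4 = $141,268 − $49,420 = $91,848.

$91,848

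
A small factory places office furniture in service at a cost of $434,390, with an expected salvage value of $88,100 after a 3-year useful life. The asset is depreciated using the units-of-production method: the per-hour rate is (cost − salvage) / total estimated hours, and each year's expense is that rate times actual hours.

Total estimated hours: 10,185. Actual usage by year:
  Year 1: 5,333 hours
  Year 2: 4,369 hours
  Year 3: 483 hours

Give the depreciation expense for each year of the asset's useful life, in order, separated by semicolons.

Depreciable base = $434,390 − $88,100 = $346,290.
Rate = $346,290 / 10,185 hours = $34 per hour.
Year 1: 5,333 × $34 = $181,322. Book value $253,068.
Year 2: 4,369 × $34 = $148,546. Book value $104,522.
Year 3: 483 × $34 = $16,422. Book value $88,100.

$181,322; $148,546; $16,422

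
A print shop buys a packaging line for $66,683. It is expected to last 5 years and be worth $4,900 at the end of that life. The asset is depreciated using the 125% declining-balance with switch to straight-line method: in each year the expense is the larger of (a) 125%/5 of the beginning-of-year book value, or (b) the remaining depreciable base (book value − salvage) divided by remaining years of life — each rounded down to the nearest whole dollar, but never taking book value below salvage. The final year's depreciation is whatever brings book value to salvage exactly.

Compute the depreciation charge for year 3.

Depreciable base = $66,683 − $4,900 = $61,783.
Year 1: DB = ⌊$66,683 × 125%/5⌋ = $16,670; SL = ⌊$61,783/5⌋ = $12,356 → take DB $16,670. Book value $50,013.
Year 2: DB = ⌊$50,013 × 125%/5⌋ = $12,503; SL = ⌊$45,113/4⌋ = $11,278 → take DB $12,503. Book value $37,510.
Year 3: DB = ⌊$37,510 × 125%/5⌋ = $9,377; SL = ⌊$32,610/3⌋ = $10,870 → take SL $10,870. Book value $26,640.

$10,870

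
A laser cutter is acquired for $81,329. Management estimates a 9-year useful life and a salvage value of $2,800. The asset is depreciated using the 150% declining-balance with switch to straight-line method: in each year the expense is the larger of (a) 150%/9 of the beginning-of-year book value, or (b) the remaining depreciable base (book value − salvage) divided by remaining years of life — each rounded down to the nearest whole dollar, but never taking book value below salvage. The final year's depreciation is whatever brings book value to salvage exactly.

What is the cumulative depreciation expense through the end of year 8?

$71,244

Depreciable base = $81,329 − $2,800 = $78,529.
Year 1: DB = ⌊$81,329 × 150%/9⌋ = $13,554; SL = ⌊$78,529/9⌋ = $8,725 → take DB $13,554. Book value $67,775.
Year 2: DB = ⌊$67,775 × 150%/9⌋ = $11,295; SL = ⌊$64,975/8⌋ = $8,121 → take DB $11,295. Book value $56,480.
Year 3: DB = ⌊$56,480 × 150%/9⌋ = $9,413; SL = ⌊$53,680/7⌋ = $7,668 → take DB $9,413. Book value $47,067.
Year 4: DB = ⌊$47,067 × 150%/9⌋ = $7,844; SL = ⌊$44,267/6⌋ = $7,377 → take DB $7,844. Book value $39,223.
Year 5: DB = ⌊$39,223 × 150%/9⌋ = $6,537; SL = ⌊$36,423/5⌋ = $7,284 → take SL $7,284. Book value $31,939.
Year 6: DB = ⌊$31,939 × 150%/9⌋ = $5,323; SL = ⌊$29,139/4⌋ = $7,284 → take SL $7,284. Book value $24,655.
Year 7: DB = ⌊$24,655 × 150%/9⌋ = $4,109; SL = ⌊$21,855/3⌋ = $7,285 → take SL $7,285. Book value $17,370.
Year 8: DB = ⌊$17,370 × 150%/9⌋ = $2,895; SL = ⌊$14,570/2⌋ = $7,285 → take SL $7,285. Book value $10,085.
Accumulated through year 8 = $81,329 − $10,085 = $71,244.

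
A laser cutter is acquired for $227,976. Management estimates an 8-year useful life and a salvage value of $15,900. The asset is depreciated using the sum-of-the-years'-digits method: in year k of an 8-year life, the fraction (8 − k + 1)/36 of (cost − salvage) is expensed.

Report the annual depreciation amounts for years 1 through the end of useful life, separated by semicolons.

Depreciable base = $227,976 − $15,900 = $212,076.
Sum of the years' digits = 8+7+6+5+4+3+2+1 = 36.
Year 1: $212,076 × 8/36 = $47,128. Book value $180,848.
Year 2: $212,076 × 7/36 = $41,237. Book value $139,611.
Year 3: $212,076 × 6/36 = $35,346. Book value $104,265.
Year 4: $212,076 × 5/36 = $29,455. Book value $74,810.
Year 5: $212,076 × 4/36 = $23,564. Book value $51,246.
Year 6: $212,076 × 3/36 = $17,673. Book value $33,573.
Year 7: $212,076 × 2/36 = $11,782. Book value $21,791.
Year 8: $212,076 × 1/36 = $5,891. Book value $15,900.

$47,128; $41,237; $35,346; $29,455; $23,564; $17,673; $11,782; $5,891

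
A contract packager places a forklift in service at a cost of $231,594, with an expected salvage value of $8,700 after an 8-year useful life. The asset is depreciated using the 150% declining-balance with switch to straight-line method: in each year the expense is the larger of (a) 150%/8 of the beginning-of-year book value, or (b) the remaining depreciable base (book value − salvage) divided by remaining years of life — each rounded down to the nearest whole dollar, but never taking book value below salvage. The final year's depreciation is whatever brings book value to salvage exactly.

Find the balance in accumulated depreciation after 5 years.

Depreciable base = $231,594 − $8,700 = $222,894.
Year 1: DB = ⌊$231,594 × 150%/8⌋ = $43,423; SL = ⌊$222,894/8⌋ = $27,861 → take DB $43,423. Book value $188,171.
Year 2: DB = ⌊$188,171 × 150%/8⌋ = $35,282; SL = ⌊$179,471/7⌋ = $25,638 → take DB $35,282. Book value $152,889.
Year 3: DB = ⌊$152,889 × 150%/8⌋ = $28,666; SL = ⌊$144,189/6⌋ = $24,031 → take DB $28,666. Book value $124,223.
Year 4: DB = ⌊$124,223 × 150%/8⌋ = $23,291; SL = ⌊$115,523/5⌋ = $23,104 → take DB $23,291. Book value $100,932.
Year 5: DB = ⌊$100,932 × 150%/8⌋ = $18,924; SL = ⌊$92,232/4⌋ = $23,058 → take SL $23,058. Book value $77,874.
Accumulated through year 5 = $231,594 − $77,874 = $153,720.

$153,720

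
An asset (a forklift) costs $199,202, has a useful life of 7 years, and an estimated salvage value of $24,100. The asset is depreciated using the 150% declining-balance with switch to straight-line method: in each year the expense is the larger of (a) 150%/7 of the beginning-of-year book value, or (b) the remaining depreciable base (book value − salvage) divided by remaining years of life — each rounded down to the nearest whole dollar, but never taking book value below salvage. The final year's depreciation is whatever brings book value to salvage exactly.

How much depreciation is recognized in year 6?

$17,273

Depreciable base = $199,202 − $24,100 = $175,102.
Year 1: DB = ⌊$199,202 × 150%/7⌋ = $42,686; SL = ⌊$175,102/7⌋ = $25,014 → take DB $42,686. Book value $156,516.
Year 2: DB = ⌊$156,516 × 150%/7⌋ = $33,539; SL = ⌊$132,416/6⌋ = $22,069 → take DB $33,539. Book value $122,977.
Year 3: DB = ⌊$122,977 × 150%/7⌋ = $26,352; SL = ⌊$98,877/5⌋ = $19,775 → take DB $26,352. Book value $96,625.
Year 4: DB = ⌊$96,625 × 150%/7⌋ = $20,705; SL = ⌊$72,525/4⌋ = $18,131 → take DB $20,705. Book value $75,920.
Year 5: DB = ⌊$75,920 × 150%/7⌋ = $16,268; SL = ⌊$51,820/3⌋ = $17,273 → take SL $17,273. Book value $58,647.
Year 6: DB = ⌊$58,647 × 150%/7⌋ = $12,567; SL = ⌊$34,547/2⌋ = $17,273 → take SL $17,273. Book value $41,374.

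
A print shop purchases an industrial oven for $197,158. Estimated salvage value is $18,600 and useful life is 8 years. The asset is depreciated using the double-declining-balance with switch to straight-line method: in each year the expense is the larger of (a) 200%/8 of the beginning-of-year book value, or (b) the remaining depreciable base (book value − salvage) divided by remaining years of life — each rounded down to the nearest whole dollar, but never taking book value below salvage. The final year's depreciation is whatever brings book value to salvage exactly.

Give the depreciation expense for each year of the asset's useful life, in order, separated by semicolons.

$49,289; $36,967; $27,725; $20,794; $15,595; $11,697; $8,772; $7,719

Depreciable base = $197,158 − $18,600 = $178,558.
Year 1: DB = ⌊$197,158 × 200%/8⌋ = $49,289; SL = ⌊$178,558/8⌋ = $22,319 → take DB $49,289. Book value $147,869.
Year 2: DB = ⌊$147,869 × 200%/8⌋ = $36,967; SL = ⌊$129,269/7⌋ = $18,467 → take DB $36,967. Book value $110,902.
Year 3: DB = ⌊$110,902 × 200%/8⌋ = $27,725; SL = ⌊$92,302/6⌋ = $15,383 → take DB $27,725. Book value $83,177.
Year 4: DB = ⌊$83,177 × 200%/8⌋ = $20,794; SL = ⌊$64,577/5⌋ = $12,915 → take DB $20,794. Book value $62,383.
Year 5: DB = ⌊$62,383 × 200%/8⌋ = $15,595; SL = ⌊$43,783/4⌋ = $10,945 → take DB $15,595. Book value $46,788.
Year 6: DB = ⌊$46,788 × 200%/8⌋ = $11,697; SL = ⌊$28,188/3⌋ = $9,396 → take DB $11,697. Book value $35,091.
Year 7: DB = ⌊$35,091 × 200%/8⌋ = $8,772; SL = ⌊$16,491/2⌋ = $8,245 → take DB $8,772. Book value $26,319.
Year 8 (final): $26,319 − $18,600 = $7,719. Book value $18,600.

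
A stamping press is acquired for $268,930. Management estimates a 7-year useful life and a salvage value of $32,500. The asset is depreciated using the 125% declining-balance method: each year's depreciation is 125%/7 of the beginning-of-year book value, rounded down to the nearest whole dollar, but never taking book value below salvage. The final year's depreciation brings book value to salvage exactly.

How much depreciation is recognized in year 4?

Depreciable base = $268,930 − $32,500 = $236,430.
Year 1: ⌊$268,930 × 125%/7⌋ = $48,023. Book value $220,907.
Year 2: ⌊$220,907 × 125%/7⌋ = $39,447. Book value $181,460.
Year 3: ⌊$181,460 × 125%/7⌋ = $32,403. Book value $149,057.
Year 4: ⌊$149,057 × 125%/7⌋ = $26,617. Book value $122,440.

$26,617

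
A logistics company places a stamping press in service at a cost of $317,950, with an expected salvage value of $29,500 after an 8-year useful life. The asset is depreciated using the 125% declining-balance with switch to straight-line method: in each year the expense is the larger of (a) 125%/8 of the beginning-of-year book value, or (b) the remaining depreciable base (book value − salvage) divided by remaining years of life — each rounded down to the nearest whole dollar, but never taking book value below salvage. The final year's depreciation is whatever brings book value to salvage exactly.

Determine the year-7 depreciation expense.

Depreciable base = $317,950 − $29,500 = $288,450.
Year 1: DB = ⌊$317,950 × 125%/8⌋ = $49,679; SL = ⌊$288,450/8⌋ = $36,056 → take DB $49,679. Book value $268,271.
Year 2: DB = ⌊$268,271 × 125%/8⌋ = $41,917; SL = ⌊$238,771/7⌋ = $34,110 → take DB $41,917. Book value $226,354.
Year 3: DB = ⌊$226,354 × 125%/8⌋ = $35,367; SL = ⌊$196,854/6⌋ = $32,809 → take DB $35,367. Book value $190,987.
Year 4: DB = ⌊$190,987 × 125%/8⌋ = $29,841; SL = ⌊$161,487/5⌋ = $32,297 → take SL $32,297. Book value $158,690.
Year 5: DB = ⌊$158,690 × 125%/8⌋ = $24,795; SL = ⌊$129,190/4⌋ = $32,297 → take SL $32,297. Book value $126,393.
Year 6: DB = ⌊$126,393 × 125%/8⌋ = $19,748; SL = ⌊$96,893/3⌋ = $32,297 → take SL $32,297. Book value $94,096.
Year 7: DB = ⌊$94,096 × 125%/8⌋ = $14,702; SL = ⌊$64,596/2⌋ = $32,298 → take SL $32,298. Book value $61,798.

$32,298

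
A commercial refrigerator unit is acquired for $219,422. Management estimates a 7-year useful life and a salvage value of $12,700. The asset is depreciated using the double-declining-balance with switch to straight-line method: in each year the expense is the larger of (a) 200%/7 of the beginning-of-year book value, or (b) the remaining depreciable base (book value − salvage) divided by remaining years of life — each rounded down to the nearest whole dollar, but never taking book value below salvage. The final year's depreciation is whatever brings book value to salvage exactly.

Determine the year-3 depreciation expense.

Depreciable base = $219,422 − $12,700 = $206,722.
Year 1: DB = ⌊$219,422 × 200%/7⌋ = $62,692; SL = ⌊$206,722/7⌋ = $29,531 → take DB $62,692. Book value $156,730.
Year 2: DB = ⌊$156,730 × 200%/7⌋ = $44,780; SL = ⌊$144,030/6⌋ = $24,005 → take DB $44,780. Book value $111,950.
Year 3: DB = ⌊$111,950 × 200%/7⌋ = $31,985; SL = ⌊$99,250/5⌋ = $19,850 → take DB $31,985. Book value $79,965.

$31,985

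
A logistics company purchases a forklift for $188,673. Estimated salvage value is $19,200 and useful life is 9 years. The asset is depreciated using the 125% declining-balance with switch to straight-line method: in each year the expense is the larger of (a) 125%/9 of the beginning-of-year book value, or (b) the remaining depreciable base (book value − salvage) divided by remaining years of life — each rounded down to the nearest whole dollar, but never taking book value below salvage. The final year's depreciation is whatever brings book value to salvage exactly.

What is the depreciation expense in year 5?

Depreciable base = $188,673 − $19,200 = $169,473.
Year 1: DB = ⌊$188,673 × 125%/9⌋ = $26,204; SL = ⌊$169,473/9⌋ = $18,830 → take DB $26,204. Book value $162,469.
Year 2: DB = ⌊$162,469 × 125%/9⌋ = $22,565; SL = ⌊$143,269/8⌋ = $17,908 → take DB $22,565. Book value $139,904.
Year 3: DB = ⌊$139,904 × 125%/9⌋ = $19,431; SL = ⌊$120,704/7⌋ = $17,243 → take DB $19,431. Book value $120,473.
Year 4: DB = ⌊$120,473 × 125%/9⌋ = $16,732; SL = ⌊$101,273/6⌋ = $16,878 → take SL $16,878. Book value $103,595.
Year 5: DB = ⌊$103,595 × 125%/9⌋ = $14,388; SL = ⌊$84,395/5⌋ = $16,879 → take SL $16,879. Book value $86,716.

$16,879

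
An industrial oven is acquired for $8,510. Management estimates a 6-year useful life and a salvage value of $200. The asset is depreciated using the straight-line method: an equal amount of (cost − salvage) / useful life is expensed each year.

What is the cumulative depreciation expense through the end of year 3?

$4,155

Depreciable base = $8,510 − $200 = $8,310.
Annual expense = $8,310 / 6 = $1,385.
End of year 1: book value $7,125.
End of year 2: book value $5,740.
End of year 3: book value $4,355.
Accumulated through year 3 = $8,510 − $4,355 = $4,155.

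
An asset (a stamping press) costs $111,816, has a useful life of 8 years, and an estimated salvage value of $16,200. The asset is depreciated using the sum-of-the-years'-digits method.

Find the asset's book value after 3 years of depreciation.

Depreciable base = $111,816 − $16,200 = $95,616.
Sum of the years' digits = 8+7+6+5+4+3+2+1 = 36.
Year 1: $95,616 × 8/36 = $21,248. Book value $90,568.
Year 2: $95,616 × 7/36 = $18,592. Book value $71,976.
Year 3: $95,616 × 6/36 = $15,936. Book value $56,040.

$56,040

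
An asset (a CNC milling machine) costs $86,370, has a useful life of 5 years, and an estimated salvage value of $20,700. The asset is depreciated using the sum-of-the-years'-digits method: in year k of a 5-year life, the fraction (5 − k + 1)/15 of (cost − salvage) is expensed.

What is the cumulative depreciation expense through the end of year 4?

$61,292

Depreciable base = $86,370 − $20,700 = $65,670.
Sum of the years' digits = 5+4+3+2+1 = 15.
Year 1: $65,670 × 5/15 = $21,890. Book value $64,480.
Year 2: $65,670 × 4/15 = $17,512. Book value $46,968.
Year 3: $65,670 × 3/15 = $13,134. Book value $33,834.
Year 4: $65,670 × 2/15 = $8,756. Book value $25,078.
Accumulated through year 4 = $86,370 − $25,078 = $61,292.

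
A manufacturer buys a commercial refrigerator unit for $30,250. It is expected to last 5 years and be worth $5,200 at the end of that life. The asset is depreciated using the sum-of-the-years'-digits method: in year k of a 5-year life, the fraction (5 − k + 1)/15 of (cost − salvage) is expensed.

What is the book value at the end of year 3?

$10,210

Depreciable base = $30,250 − $5,200 = $25,050.
Sum of the years' digits = 5+4+3+2+1 = 15.
Year 1: $25,050 × 5/15 = $8,350. Book value $21,900.
Year 2: $25,050 × 4/15 = $6,680. Book value $15,220.
Year 3: $25,050 × 3/15 = $5,010. Book value $10,210.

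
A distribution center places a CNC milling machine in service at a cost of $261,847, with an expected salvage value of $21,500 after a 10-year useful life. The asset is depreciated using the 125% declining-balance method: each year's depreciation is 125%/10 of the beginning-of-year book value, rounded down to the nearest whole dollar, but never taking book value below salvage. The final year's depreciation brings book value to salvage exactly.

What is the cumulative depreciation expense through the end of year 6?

Depreciable base = $261,847 − $21,500 = $240,347.
Year 1: ⌊$261,847 × 125%/10⌋ = $32,730. Book value $229,117.
Year 2: ⌊$229,117 × 125%/10⌋ = $28,639. Book value $200,478.
Year 3: ⌊$200,478 × 125%/10⌋ = $25,059. Book value $175,419.
Year 4: ⌊$175,419 × 125%/10⌋ = $21,927. Book value $153,492.
Year 5: ⌊$153,492 × 125%/10⌋ = $19,186. Book value $134,306.
Year 6: ⌊$134,306 × 125%/10⌋ = $16,788. Book value $117,518.
Accumulated through year 6 = $261,847 − $117,518 = $144,329.

$144,329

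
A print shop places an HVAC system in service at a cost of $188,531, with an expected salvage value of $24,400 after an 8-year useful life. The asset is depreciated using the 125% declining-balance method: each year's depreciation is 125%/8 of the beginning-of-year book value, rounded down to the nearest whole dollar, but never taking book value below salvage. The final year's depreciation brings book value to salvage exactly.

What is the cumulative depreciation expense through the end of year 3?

$75,283

Depreciable base = $188,531 − $24,400 = $164,131.
Year 1: ⌊$188,531 × 125%/8⌋ = $29,457. Book value $159,074.
Year 2: ⌊$159,074 × 125%/8⌋ = $24,855. Book value $134,219.
Year 3: ⌊$134,219 × 125%/8⌋ = $20,971. Book value $113,248.
Accumulated through year 3 = $188,531 − $113,248 = $75,283.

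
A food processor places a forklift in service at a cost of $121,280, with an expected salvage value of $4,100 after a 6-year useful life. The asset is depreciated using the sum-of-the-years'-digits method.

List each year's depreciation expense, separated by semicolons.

$33,480; $27,900; $22,320; $16,740; $11,160; $5,580

Depreciable base = $121,280 − $4,100 = $117,180.
Sum of the years' digits = 6+5+4+3+2+1 = 21.
Year 1: $117,180 × 6/21 = $33,480. Book value $87,800.
Year 2: $117,180 × 5/21 = $27,900. Book value $59,900.
Year 3: $117,180 × 4/21 = $22,320. Book value $37,580.
Year 4: $117,180 × 3/21 = $16,740. Book value $20,840.
Year 5: $117,180 × 2/21 = $11,160. Book value $9,680.
Year 6: $117,180 × 1/21 = $5,580. Book value $4,100.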